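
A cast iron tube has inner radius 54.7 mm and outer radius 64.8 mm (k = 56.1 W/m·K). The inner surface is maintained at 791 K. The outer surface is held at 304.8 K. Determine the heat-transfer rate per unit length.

Q' = 1010 kW/m

Q' = 2πk·ΔT/ln(r₂/r₁) = 2π × 56.1 × 486.2 / ln(0.0648/0.0547) = 1.01×10^6 W/m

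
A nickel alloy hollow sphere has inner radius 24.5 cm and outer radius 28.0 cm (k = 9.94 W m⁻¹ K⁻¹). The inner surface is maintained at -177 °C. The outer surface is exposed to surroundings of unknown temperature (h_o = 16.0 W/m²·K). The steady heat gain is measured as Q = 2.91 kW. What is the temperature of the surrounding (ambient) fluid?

Sum the resistances:
  R_nickel alloy = (1/0.245 − 1/0.280)/(4πk) = 0.5102/(4π·9.94) = 0.004085 K/W
  R_conv,out = 1/(4πr²h) = 1/(4π·0.280²·16.0) = 0.06344 K/W
ΣR = 0.06752 K/W
ΔT = Q·ΣR = 2910 × 0.06752 = 196.5 K
Heat flows inward, so T_out = T_in + ΔT = -177 + 196.5 = 19.5 °C

T_out = 19.5 °C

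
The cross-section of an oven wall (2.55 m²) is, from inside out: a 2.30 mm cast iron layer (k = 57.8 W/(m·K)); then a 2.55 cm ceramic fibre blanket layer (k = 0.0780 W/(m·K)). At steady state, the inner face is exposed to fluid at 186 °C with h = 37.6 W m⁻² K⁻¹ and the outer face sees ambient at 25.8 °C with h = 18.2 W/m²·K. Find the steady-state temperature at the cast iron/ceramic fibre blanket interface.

T = 176 °C

Series thermal resistances, inner to outer:
  R_conv,in = 1/(hA) = 1/(37.6·2.55) = 0.01043 K/W
  R_cast iron = L/(kA) = 0.00230/(57.8·2.55) = 1.560×10^-5 K/W
  R_ceramic fibre blanket = L/(kA) = 0.0255/(0.0780·2.55) = 0.1282 K/W
  R_conv,out = 1/(hA) = 1/(18.2·2.55) = 0.02155 K/W
ΣR = 0.01043 + 1.560×10^-5 + 0.1282 + 0.02155 = 0.1602 K/W
Q = ΔT/ΣR = (186 °C − 25.8 °C)/0.1602 = 1000 W
From the inner boundary to the cast iron/ceramic fibre blanket interface, ΣR_partial = 0.01045 K/W.
T_interface = T_in − Q·ΣR_partial = 186 °C − (1000)(0.01045) = 176 °C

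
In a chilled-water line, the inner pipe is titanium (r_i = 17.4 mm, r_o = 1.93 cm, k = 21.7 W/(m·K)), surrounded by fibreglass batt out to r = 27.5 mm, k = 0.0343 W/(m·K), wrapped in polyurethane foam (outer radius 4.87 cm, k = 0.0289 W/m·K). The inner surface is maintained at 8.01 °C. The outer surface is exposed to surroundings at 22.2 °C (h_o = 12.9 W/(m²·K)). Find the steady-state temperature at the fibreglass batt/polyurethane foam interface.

T = 12.6 °C

Series thermal resistances, inner to outer:
  R'_titanium = ln(0.0193/0.0174)/(2πk) = 0.1036/(2π·21.7) = 7.601×10^-4 m·K/W
  R'_fibreglass batt = ln(0.0275/0.0193)/(2πk) = 0.3541/(2π·0.0343) = 1.643 m·K/W
  R'_polyurethane foam = ln(0.0487/0.0275)/(2πk) = 0.5715/(2π·0.0289) = 3.147 m·K/W
  R'_conv,out = 1/(2πr h) = 1/(2π·0.0487·12.9) = 0.2533 m·K/W
ΣR = 7.601×10^-4 + 1.643 + 3.147 + 0.2533 = 5.044 m·K/W
Q' = ΔT/ΣR = (8.01 °C − 22.2 °C)/5.044 = -2.813 W/m
From the inner boundary to the fibreglass batt/polyurethane foam interface, ΣR_partial = 1.644 m·K/W.
T_interface = T_in − Q'·ΣR_partial = 8.01 °C − (-2.813)(1.644) = 12.6 °C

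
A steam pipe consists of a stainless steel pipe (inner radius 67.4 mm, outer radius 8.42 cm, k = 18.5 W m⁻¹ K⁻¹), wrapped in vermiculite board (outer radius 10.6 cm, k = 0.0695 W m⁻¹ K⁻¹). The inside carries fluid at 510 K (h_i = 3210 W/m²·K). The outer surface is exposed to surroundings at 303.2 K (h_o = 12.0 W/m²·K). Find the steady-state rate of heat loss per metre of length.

Q' = 316 W/m

Resistance network (inner→outer):
  R'_conv,in = 1/(2πr h) = 1/(2π·0.0674·3210) = 7.356×10^-4 m·K/W
  R'_stainless steel = ln(0.0842/0.0674)/(2πk) = 0.2225/(2π·18.5) = 0.001915 m·K/W
  R'_vermiculite board = ln(0.106/0.0842)/(2πk) = 0.2302/(2π·0.0695) = 0.5273 m·K/W
  R'_conv,out = 1/(2πr h) = 1/(2π·0.106·12.0) = 0.1251 m·K/W
ΣR = 7.356×10^-4 + 0.001915 + 0.5273 + 0.1251 = 0.6551 m·K/W
Q' = ΔT/ΣR = (510 K − 303.2 K)/0.6551 = 316 W/m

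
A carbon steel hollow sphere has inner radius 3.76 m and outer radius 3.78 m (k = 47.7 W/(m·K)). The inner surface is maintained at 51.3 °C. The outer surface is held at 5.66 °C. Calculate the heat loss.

Q = 4πk·ΔT/(1/r₁ − 1/r₂) = 4π × 47.7 × 45.64 / (1/3.76 − 1/3.78) = 1.94×10^7 W

Q = 1.94×10^7 W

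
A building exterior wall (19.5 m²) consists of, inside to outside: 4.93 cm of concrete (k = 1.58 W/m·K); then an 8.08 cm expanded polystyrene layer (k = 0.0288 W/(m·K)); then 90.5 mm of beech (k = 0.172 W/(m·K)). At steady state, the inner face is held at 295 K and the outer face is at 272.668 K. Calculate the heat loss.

Q = 129 W

Treat each layer as a resistance in series:
  R_concrete = L/(kA) = 0.0493/(1.58·19.5) = 0.001600 K/W
  R_expanded polystyrene = L/(kA) = 0.0808/(0.0288·19.5) = 0.1439 K/W
  R_beech = L/(kA) = 0.0905/(0.172·19.5) = 0.02698 K/W
ΣR = 0.001600 + 0.1439 + 0.02698 = 0.1725 K/W
Q = ΔT/ΣR = (295 K − 272.668 K)/0.1725 = 129 W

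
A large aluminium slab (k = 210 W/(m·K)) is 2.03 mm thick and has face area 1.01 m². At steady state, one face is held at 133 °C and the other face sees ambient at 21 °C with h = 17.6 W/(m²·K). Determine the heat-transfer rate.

Treat each layer as a resistance in series:
  R_aluminium = L/(kA) = 0.00203/(210·1.01) = 9.571×10^-6 K/W
  R_conv,out = 1/(hA) = 1/(17.6·1.01) = 0.05626 K/W
ΣR = 9.571×10^-6 + 0.05626 = 0.05627 K/W
Q = ΔT/ΣR = (133 °C − 21 °C)/0.05627 = 1990 W

Q = 1990 W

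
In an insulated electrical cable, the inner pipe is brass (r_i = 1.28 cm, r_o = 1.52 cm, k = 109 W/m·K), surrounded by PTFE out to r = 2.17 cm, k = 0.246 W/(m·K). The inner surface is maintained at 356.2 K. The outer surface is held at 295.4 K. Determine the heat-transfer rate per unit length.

Q' = 264 W/m

Resistance network (inner→outer):
  R'_brass = ln(0.0152/0.0128)/(2πk) = 0.1719/(2π·109) = 2.509×10^-4 m·K/W
  R'_PTFE = ln(0.0217/0.0152)/(2πk) = 0.3560/(2π·0.246) = 0.2303 m·K/W
ΣR = 2.509×10^-4 + 0.2303 = 0.2306 m·K/W
Q' = ΔT/ΣR = (356.2 K − 295.4 K)/0.2306 = 264 W/m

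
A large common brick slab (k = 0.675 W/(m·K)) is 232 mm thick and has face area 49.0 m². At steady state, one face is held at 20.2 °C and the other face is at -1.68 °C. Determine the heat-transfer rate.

Q = 3.12 kW

Q = kA·ΔT/L = 0.675 × 49.0 × |20.2 °C − -1.68 °C| / 0.232 = 3120 W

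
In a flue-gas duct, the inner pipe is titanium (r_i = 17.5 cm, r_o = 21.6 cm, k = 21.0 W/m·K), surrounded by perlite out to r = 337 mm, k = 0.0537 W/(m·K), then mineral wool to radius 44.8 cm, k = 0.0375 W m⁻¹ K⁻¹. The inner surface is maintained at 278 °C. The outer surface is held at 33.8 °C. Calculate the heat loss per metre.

Q' = 96.6 W/m

Treat each layer as a resistance in series:
  R'_titanium = ln(0.216/0.175)/(2πk) = 0.2105/(2π·21.0) = 0.001595 m·K/W
  R'_perlite = ln(0.337/0.216)/(2πk) = 0.4448/(2π·0.0537) = 1.318 m·K/W
  R'_mineral wool = ln(0.448/0.337)/(2πk) = 0.2847/(2π·0.0375) = 1.208 m·K/W
ΣR = 0.001595 + 1.318 + 1.208 = 2.528 m·K/W
Q' = ΔT/ΣR = (278 °C − 33.8 °C)/2.528 = 96.6 W/m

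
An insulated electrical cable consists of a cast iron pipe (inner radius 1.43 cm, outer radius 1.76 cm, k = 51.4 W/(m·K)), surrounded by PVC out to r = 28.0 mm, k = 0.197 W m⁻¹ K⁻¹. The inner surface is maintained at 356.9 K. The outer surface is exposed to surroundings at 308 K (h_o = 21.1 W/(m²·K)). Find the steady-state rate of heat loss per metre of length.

Treat each layer as a resistance in series:
  R'_cast iron = ln(0.0176/0.0143)/(2πk) = 0.2076/(2π·51.4) = 6.429×10^-4 m·K/W
  R'_PVC = ln(0.0280/0.0176)/(2πk) = 0.4643/(2π·0.197) = 0.3751 m·K/W
  R'_conv,out = 1/(2πr h) = 1/(2π·0.0280·21.1) = 0.2694 m·K/W
ΣR = 6.429×10^-4 + 0.3751 + 0.2694 = 0.6451 m·K/W
Q' = ΔT/ΣR = (356.9 K − 308 K)/0.6451 = 75.8 W/m

Q' = 75.8 W/m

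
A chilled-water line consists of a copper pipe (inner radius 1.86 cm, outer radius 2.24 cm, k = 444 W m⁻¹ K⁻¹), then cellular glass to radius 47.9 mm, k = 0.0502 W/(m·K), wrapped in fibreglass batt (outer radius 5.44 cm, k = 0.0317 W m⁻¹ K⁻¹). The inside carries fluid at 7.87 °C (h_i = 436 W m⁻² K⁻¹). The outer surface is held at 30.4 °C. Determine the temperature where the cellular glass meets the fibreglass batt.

T = 25.7 °C

Resistance network (inner→outer):
  R'_conv,in = 1/(2πr h) = 1/(2π·0.0186·436) = 0.01963 m·K/W
  R'_copper = ln(0.0224/0.0186)/(2πk) = 0.1859/(2π·444) = 6.664×10^-5 m·K/W
  R'_cellular glass = ln(0.0479/0.0224)/(2πk) = 0.7601/(2π·0.0502) = 2.410 m·K/W
  R'_fibreglass batt = ln(0.0544/0.0479)/(2πk) = 0.1272/(2π·0.0317) = 0.6389 m·K/W
ΣR = 0.01963 + 6.664×10^-5 + 2.410 + 0.6389 = 3.069 m·K/W
Q' = ΔT/ΣR = (7.87 °C − 30.4 °C)/3.069 = -7.341 W/m
From the inner boundary to the cellular glass/fibreglass batt interface, ΣR_partial = 2.430 m·K/W.
T_interface = T_in − Q'·ΣR_partial = 7.87 °C − (-7.341)(2.430) = 25.7 °C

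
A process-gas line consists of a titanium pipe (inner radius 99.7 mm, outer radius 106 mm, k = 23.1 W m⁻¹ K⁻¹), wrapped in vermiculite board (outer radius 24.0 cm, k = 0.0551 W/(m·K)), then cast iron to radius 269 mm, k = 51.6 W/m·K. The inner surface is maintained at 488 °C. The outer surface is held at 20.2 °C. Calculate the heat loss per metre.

Q' = 198 W/m

Resistance network (inner→outer):
  R'_titanium = ln(0.106/0.0997)/(2πk) = 0.06127/(2π·23.1) = 4.222×10^-4 m·K/W
  R'_vermiculite board = ln(0.240/0.106)/(2πk) = 0.8172/(2π·0.0551) = 2.360 m·K/W
  R'_cast iron = ln(0.269/0.240)/(2πk) = 0.1141/(2π·51.6) = 3.518×10^-4 m·K/W
ΣR = 4.222×10^-4 + 2.360 + 3.518×10^-4 = 2.361 m·K/W
Q' = ΔT/ΣR = (488 °C − 20.2 °C)/2.361 = 198 W/m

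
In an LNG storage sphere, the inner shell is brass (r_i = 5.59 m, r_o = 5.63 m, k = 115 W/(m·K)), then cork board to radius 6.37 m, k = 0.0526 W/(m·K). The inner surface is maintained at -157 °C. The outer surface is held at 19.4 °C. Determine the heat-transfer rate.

Q = 5.65 kW

Treat each layer as a resistance in series:
  R_brass = (1/5.59 − 1/5.63)/(4πk) = 0.001271/(4π·115) = 8.795×10^-7 K/W
  R_cork board = (1/5.63 − 1/6.37)/(4πk) = 0.02063/(4π·0.0526) = 0.03122 K/W
ΣR = 8.795×10^-7 + 0.03122 = 0.03122 K/W
Q = ΔT/ΣR = (-157 °C − 19.4 °C)/0.03122 = -5650 W
(Negative Q ⇒ heat flows inward; heat gain = 5650 W.)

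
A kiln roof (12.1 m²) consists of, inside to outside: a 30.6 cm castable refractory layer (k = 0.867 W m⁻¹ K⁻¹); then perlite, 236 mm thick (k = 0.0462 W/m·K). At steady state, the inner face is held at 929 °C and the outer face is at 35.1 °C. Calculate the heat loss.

Series thermal resistances, inner to outer:
  R_castable refractory = L/(kA) = 0.306/(0.867·12.1) = 0.02917 K/W
  R_perlite = L/(kA) = 0.236/(0.0462·12.1) = 0.4222 K/W
ΣR = 0.02917 + 0.4222 = 0.4514 K/W
Q = ΔT/ΣR = (929 °C − 35.1 °C)/0.4514 = 1980 W

Q = 1980 W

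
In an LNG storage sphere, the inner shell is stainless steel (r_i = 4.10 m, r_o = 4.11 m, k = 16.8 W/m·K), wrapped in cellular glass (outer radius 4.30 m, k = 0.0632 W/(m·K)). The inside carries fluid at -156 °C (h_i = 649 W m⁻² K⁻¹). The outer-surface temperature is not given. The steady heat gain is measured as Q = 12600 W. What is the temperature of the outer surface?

Series resistances:
  R_conv,in = 1/(4πr²h) = 1/(4π·4.10²·649) = 7.294×10^-6 K/W
  R_stainless steel = (1/4.10 − 1/4.11)/(4πk) = 5.934×10^-4/(4π·16.8) = 2.811×10^-6 K/W
  R_cellular glass = (1/4.11 − 1/4.30)/(4πk) = 0.01075/(4π·0.0632) = 0.01354 K/W
ΣR = 0.01355 K/W
ΔT = Q·ΣR = 12600 × 0.01355 = 170.7 K
Heat flows inward, so T_out = T_in + ΔT = -156 + 170.7 = 14.7 °C

T_out = 14.7 °C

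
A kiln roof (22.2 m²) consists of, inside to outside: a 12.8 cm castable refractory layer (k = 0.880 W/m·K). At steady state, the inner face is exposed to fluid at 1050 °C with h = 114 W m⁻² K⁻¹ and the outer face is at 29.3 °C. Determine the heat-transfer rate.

Treat each layer as a resistance in series:
  R_conv,in = 1/(hA) = 1/(114·22.2) = 3.951×10^-4 K/W
  R_castable refractory = L/(kA) = 0.128/(0.880·22.2) = 0.006552 K/W
ΣR = 3.951×10^-4 + 0.006552 = 0.006947 K/W
Q = ΔT/ΣR = (1050 °C − 29.3 °C)/0.006947 = 1.47×10^5 W

Q = 147 kW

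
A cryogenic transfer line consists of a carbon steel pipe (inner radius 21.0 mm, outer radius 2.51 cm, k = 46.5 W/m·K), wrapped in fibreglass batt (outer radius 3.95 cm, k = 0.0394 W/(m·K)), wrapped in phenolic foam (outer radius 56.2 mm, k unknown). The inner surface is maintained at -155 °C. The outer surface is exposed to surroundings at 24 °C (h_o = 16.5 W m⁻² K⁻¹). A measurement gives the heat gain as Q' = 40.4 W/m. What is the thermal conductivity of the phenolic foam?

ΣR = ΔT/Q' = |-155 − 24|/40.4 = 4.431 m·K/W
Known resistances:
  R'_carbon steel = ln(0.0251/0.0210)/(2πk) = 0.1783/(2π·46.5) = 6.104×10^-4 m·K/W
  R'_fibreglass batt = ln(0.0395/0.0251)/(2πk) = 0.4534/(2π·0.0394) = 1.832 m·K/W
  R'_conv,out = 1/(2πr h) = 1/(2π·0.0562·16.5) = 0.1716 m·K/W
R_phenolic foam = ΣR − ΣR_known = 4.431 − 2.004 = 2.427 m·K/W
ln(r₂/r₁)/(2πk) = 2.427 ⇒ k = 0.3526/(2π·2.427) = 0.0231 W/m·K

k = 0.0231 W/m·K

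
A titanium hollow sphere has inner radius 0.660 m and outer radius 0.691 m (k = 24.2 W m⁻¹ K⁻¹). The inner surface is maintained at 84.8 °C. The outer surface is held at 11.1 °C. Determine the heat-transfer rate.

Q = 4πk·ΔT/(1/r₁ − 1/r₂) = 4π × 24.2 × 73.7 / (1/0.660 − 1/0.691) = 3.30×10^5 W

Q = 330 kW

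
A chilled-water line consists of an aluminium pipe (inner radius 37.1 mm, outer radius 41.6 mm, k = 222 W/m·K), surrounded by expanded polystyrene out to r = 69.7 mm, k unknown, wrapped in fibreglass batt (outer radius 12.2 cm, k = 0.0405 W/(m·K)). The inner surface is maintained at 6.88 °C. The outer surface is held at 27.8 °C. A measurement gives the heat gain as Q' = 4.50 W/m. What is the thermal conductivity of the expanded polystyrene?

ΣR = ΔT/Q' = |6.88 − 27.8|/4.50 = 4.649 m·K/W
Known resistances:
  R'_aluminium = ln(0.0416/0.0371)/(2πk) = 0.1145/(2π·222) = 8.207×10^-5 m·K/W
  R'_fibreglass batt = ln(0.122/0.0697)/(2πk) = 0.5598/(2π·0.0405) = 2.200 m·K/W
R_expanded polystyrene = ΣR − ΣR_known = 4.649 − 2.200 = 2.449 m·K/W
ln(r₂/r₁)/(2πk) = 2.449 ⇒ k = 0.5161/(2π·2.449) = 0.0335 W/m·K

k = 0.0335 W/m·K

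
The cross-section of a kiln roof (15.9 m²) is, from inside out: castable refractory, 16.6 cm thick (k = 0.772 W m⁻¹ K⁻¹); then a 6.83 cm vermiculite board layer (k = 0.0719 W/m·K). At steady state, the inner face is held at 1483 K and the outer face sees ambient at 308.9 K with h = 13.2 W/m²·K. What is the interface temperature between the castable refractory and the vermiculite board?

Resistance network (inner→outer):
  R_castable refractory = L/(kA) = 0.166/(0.772·15.9) = 0.01352 K/W
  R_vermiculite board = L/(kA) = 0.0683/(0.0719·15.9) = 0.05974 K/W
  R_conv,out = 1/(hA) = 1/(13.2·15.9) = 0.004765 K/W
ΣR = 0.01352 + 0.05974 + 0.004765 = 0.07802 K/W
Q = ΔT/ΣR = (1483 K − 308.9 K)/0.07802 = 15050 W
From the inner boundary to the castable refractory/vermiculite board interface, ΣR_partial = 0.01352 K/W.
T_interface = T_in − Q·ΣR_partial = 1483 K − (15050)(0.01352) = 1280 K

T = 1280 K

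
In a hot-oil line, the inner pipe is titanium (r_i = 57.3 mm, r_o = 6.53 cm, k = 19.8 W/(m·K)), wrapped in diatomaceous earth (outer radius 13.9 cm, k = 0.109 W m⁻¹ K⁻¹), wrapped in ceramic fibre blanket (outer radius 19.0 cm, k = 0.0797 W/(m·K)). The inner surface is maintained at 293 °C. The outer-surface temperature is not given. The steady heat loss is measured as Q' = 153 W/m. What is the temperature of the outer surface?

Sum the resistances:
  R'_titanium = ln(0.0653/0.0573)/(2πk) = 0.1307/(2π·19.8) = 0.001051 m·K/W
  R'_diatomaceous earth = ln(0.139/0.0653)/(2πk) = 0.7555/(2π·0.109) = 1.103 m·K/W
  R'_ceramic fibre blanket = ln(0.190/0.139)/(2πk) = 0.3126/(2π·0.0797) = 0.6241 m·K/W
ΣR = 1.728 m·K/W
ΔT = Q'·ΣR = 153 × 1.728 = 264.4 K
Heat flows outward, so T_out = T_in − ΔT = 293 − 264.4 = 28.6 °C

T_out = 28.6 °C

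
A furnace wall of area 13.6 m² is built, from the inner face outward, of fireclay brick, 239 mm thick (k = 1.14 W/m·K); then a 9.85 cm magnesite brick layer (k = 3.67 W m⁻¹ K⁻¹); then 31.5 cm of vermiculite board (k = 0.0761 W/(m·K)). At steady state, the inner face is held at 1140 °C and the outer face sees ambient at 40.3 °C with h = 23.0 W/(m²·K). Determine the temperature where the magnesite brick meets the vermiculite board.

Series thermal resistances, inner to outer:
  R_fireclay brick = L/(kA) = 0.239/(1.14·13.6) = 0.01542 K/W
  R_magnesite brick = L/(kA) = 0.0985/(3.67·13.6) = 0.001973 K/W
  R_vermiculite board = L/(kA) = 0.315/(0.0761·13.6) = 0.3044 K/W
  R_conv,out = 1/(hA) = 1/(23.0·13.6) = 0.003197 K/W
ΣR = 0.01542 + 0.001973 + 0.3044 + 0.003197 = 0.3250 K/W
Q = ΔT/ΣR = (1140 °C − 40.3 °C)/0.3250 = 3384 W
From the inner boundary to the magnesite brick/vermiculite board interface, ΣR_partial = 0.01739 K/W.
T_interface = T_in − Q·ΣR_partial = 1140 °C − (3384)(0.01739) = 1081 °C

T = 1081 °C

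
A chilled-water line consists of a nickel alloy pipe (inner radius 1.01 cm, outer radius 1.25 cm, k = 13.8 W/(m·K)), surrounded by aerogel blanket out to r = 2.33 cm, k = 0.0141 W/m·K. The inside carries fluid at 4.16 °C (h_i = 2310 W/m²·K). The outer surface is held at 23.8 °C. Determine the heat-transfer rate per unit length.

Q' = 2.79 W/m

Treat each layer as a resistance in series:
  R'_conv,in = 1/(2πr h) = 1/(2π·0.0101·2310) = 0.006822 m·K/W
  R'_nickel alloy = ln(0.0125/0.0101)/(2πk) = 0.2132/(2π·13.8) = 0.002459 m·K/W
  R'_aerogel blanket = ln(0.0233/0.0125)/(2πk) = 0.6227/(2π·0.0141) = 7.029 m·K/W
ΣR = 0.006822 + 0.002459 + 7.029 = 7.038 m·K/W
Q' = ΔT/ΣR = (4.16 °C − 23.8 °C)/7.038 = -2.79 W/m
(Negative Q' ⇒ heat flows inward; heat gain = 2.79 W/m.)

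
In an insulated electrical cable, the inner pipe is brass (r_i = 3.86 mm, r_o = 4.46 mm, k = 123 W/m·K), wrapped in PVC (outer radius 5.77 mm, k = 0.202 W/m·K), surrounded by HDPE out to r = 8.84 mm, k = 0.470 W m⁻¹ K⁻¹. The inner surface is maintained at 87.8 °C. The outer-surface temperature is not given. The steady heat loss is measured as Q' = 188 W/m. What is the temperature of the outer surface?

T_out = 22.5 °C

Series resistances:
  R'_brass = ln(0.00446/0.00386)/(2πk) = 0.1445/(2π·123) = 1.870×10^-4 m·K/W
  R'_PVC = ln(0.00577/0.00446)/(2πk) = 0.2575/(2π·0.202) = 0.2029 m·K/W
  R'_HDPE = ln(0.00884/0.00577)/(2πk) = 0.4266/(2π·0.470) = 0.1445 m·K/W
ΣR = 0.3476 m·K/W
ΔT = Q'·ΣR = 188 × 0.3476 = 65.35 K
Heat flows outward, so T_out = T_in − ΔT = 87.8 − 65.35 = 22.5 °C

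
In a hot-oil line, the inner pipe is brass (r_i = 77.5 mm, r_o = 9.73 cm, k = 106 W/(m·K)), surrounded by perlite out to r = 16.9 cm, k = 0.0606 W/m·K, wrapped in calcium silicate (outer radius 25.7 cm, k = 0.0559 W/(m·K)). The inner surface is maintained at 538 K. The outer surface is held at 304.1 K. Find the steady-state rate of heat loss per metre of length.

Q' = 88.5 W/m

Treat each layer as a resistance in series:
  R'_brass = ln(0.0973/0.0775)/(2πk) = 0.2275/(2π·106) = 3.416×10^-4 m·K/W
  R'_perlite = ln(0.169/0.0973)/(2πk) = 0.5521/(2π·0.0606) = 1.450 m·K/W
  R'_calcium silicate = ln(0.257/0.169)/(2πk) = 0.4192/(2π·0.0559) = 1.193 m·K/W
ΣR = 3.416×10^-4 + 1.450 + 1.193 = 2.643 m·K/W
Q' = ΔT/ΣR = (538 K − 304.1 K)/2.643 = 88.5 W/m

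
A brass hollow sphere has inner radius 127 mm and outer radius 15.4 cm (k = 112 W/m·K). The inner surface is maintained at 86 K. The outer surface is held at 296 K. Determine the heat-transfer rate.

Q = 4πk·ΔT/(1/r₁ − 1/r₂) = 4π × 112 × 210 / (1/0.127 − 1/0.154) = 2.14×10^5 W

Q = 2.14×10^5 W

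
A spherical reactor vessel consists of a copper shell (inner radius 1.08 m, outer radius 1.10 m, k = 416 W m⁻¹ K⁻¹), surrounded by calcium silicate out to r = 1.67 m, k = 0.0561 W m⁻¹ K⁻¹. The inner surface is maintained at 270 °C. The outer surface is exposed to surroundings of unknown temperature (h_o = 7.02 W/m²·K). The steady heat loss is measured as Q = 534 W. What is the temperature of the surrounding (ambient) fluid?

Series resistances:
  R_copper = (1/1.08 − 1/1.10)/(4πk) = 0.01684/(4π·416) = 3.220×10^-6 K/W
  R_calcium silicate = (1/1.10 − 1/1.67)/(4πk) = 0.3103/(4π·0.0561) = 0.4401 K/W
  R_conv,out = 1/(4πr²h) = 1/(4π·1.67²·7.02) = 0.004065 K/W
ΣR = 0.4442 K/W
ΔT = Q·ΣR = 534 × 0.4442 = 237.2 K
Heat flows outward, so T_out = T_in − ΔT = 270 − 237.2 = 32.8 °C

T_out = 32.8 °C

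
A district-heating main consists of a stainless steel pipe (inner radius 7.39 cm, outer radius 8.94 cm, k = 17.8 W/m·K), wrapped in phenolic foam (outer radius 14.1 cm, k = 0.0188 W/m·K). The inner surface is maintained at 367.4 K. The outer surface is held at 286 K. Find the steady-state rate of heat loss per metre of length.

Q' = 21.1 W/m

Treat each layer as a resistance in series:
  R'_stainless steel = ln(0.0894/0.0739)/(2πk) = 0.1904/(2π·17.8) = 0.001702 m·K/W
  R'_phenolic foam = ln(0.141/0.0894)/(2πk) = 0.4556/(2π·0.0188) = 3.857 m·K/W
ΣR = 0.001702 + 3.857 = 3.859 m·K/W
Q' = ΔT/ΣR = (367.4 K − 286 K)/3.859 = 21.1 W/m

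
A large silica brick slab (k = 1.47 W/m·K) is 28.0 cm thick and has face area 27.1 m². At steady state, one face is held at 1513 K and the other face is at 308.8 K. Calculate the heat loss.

Q = kA·ΔT/L = 1.47 × 27.1 × |1513 K − 308.8 K| / 0.280 = 1.71×10^5 W

Q = 1.71×10^5 W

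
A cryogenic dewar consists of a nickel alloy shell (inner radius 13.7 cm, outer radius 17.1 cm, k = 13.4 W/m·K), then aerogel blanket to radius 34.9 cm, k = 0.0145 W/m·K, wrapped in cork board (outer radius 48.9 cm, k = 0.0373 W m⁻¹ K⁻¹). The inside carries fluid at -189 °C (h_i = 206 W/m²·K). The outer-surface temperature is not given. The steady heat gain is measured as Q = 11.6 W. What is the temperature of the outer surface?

Series resistances:
  R_conv,in = 1/(4πr²h) = 1/(4π·0.137²·206) = 0.02058 K/W
  R_nickel alloy = (1/0.137 − 1/0.171)/(4πk) = 1.451/(4π·13.4) = 0.008619 K/W
  R_aerogel blanket = (1/0.171 − 1/0.349)/(4πk) = 2.983/(4π·0.0145) = 16.37 K/W
  R_cork board = (1/0.349 − 1/0.489)/(4πk) = 0.8203/(4π·0.0373) = 1.750 K/W
ΣR = 18.15 K/W
ΔT = Q·ΣR = 11.6 × 18.15 = 210.5 K
Heat flows inward, so T_out = T_in + ΔT = -189 + 210.5 = 21.5 °C

T_out = 21.5 °C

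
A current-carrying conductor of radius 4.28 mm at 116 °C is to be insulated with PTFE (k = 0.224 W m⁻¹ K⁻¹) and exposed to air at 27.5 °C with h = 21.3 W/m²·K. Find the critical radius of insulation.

For a cylinder, r_cr = k_ins/h = 0.224/21.3 = 0.0105 m = 1.05 cm

r_cr = 1.05 cm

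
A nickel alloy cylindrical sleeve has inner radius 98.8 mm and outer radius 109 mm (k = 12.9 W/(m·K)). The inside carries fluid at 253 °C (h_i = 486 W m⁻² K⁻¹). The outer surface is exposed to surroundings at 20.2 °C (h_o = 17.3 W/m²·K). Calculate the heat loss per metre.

Q' = 2620 W/m

Resistance network (inner→outer):
  R'_conv,in = 1/(2πr h) = 1/(2π·0.0988·486) = 0.003315 m·K/W
  R'_nickel alloy = ln(0.109/0.0988)/(2πk) = 0.09825/(2π·12.9) = 0.001212 m·K/W
  R'_conv,out = 1/(2πr h) = 1/(2π·0.109·17.3) = 0.08440 m·K/W
ΣR = 0.003315 + 0.001212 + 0.08440 = 0.08893 m·K/W
Q' = ΔT/ΣR = (253 °C − 20.2 °C)/0.08893 = 2620 W/m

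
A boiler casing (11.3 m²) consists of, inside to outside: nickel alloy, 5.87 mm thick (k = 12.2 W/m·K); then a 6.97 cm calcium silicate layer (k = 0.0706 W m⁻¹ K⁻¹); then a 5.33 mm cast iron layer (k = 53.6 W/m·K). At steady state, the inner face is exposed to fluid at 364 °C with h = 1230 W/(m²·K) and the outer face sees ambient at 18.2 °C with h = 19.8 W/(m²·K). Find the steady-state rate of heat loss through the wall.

Treat each layer as a resistance in series:
  R_conv,in = 1/(hA) = 1/(1230·11.3) = 7.195×10^-5 K/W
  R_nickel alloy = L/(kA) = 0.00587/(12.2·11.3) = 4.258×10^-5 K/W
  R_calcium silicate = L/(kA) = 0.0697/(0.0706·11.3) = 0.08737 K/W
  R_cast iron = L/(kA) = 0.00533/(53.6·11.3) = 8.800×10^-6 K/W
  R_conv,out = 1/(hA) = 1/(19.8·11.3) = 0.004469 K/W
ΣR = 7.195×10^-5 + 4.258×10^-5 + 0.08737 + 8.800×10^-6 + 0.004469 = 0.09196 K/W
Q = ΔT/ΣR = (364 °C − 18.2 °C)/0.09196 = 3760 W

Q = 3.76 kW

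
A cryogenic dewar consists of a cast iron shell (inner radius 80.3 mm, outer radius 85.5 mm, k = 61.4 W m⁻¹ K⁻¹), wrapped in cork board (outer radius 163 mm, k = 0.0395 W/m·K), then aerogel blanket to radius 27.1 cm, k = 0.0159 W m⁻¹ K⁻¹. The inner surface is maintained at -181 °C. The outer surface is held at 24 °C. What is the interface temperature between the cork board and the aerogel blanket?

T = -83.0 °C

Series thermal resistances, inner to outer:
  R_cast iron = (1/0.0803 − 1/0.0855)/(4πk) = 0.7574/(4π·61.4) = 9.816×10^-4 K/W
  R_cork board = (1/0.0855 − 1/0.163)/(4πk) = 5.561/(4π·0.0395) = 11.20 K/W
  R_aerogel blanket = (1/0.163 − 1/0.271)/(4πk) = 2.445/(4π·0.0159) = 12.24 K/W
ΣR = 9.816×10^-4 + 11.20 + 12.24 = 23.44 K/W
Q = ΔT/ΣR = (-181 °C − 24 °C)/23.44 = -8.746 W
From the inner boundary to the cork board/aerogel blanket interface, ΣR_partial = 11.20 K/W.
T_interface = T_in − Q·ΣR_partial = -181 °C − (-8.746)(11.20) = -83.0 °C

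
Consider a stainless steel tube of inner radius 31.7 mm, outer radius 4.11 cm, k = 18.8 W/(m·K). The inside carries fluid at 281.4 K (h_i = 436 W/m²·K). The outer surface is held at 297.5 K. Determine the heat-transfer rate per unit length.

Q' = 1170 W/m

Treat each layer as a resistance in series:
  R'_conv,in = 1/(2πr h) = 1/(2π·0.0317·436) = 0.01152 m·K/W
  R'_stainless steel = ln(0.0411/0.0317)/(2πk) = 0.2597/(2π·18.8) = 0.002198 m·K/W
ΣR = 0.01152 + 0.002198 = 0.01372 m·K/W
Q' = ΔT/ΣR = (281.4 K − 297.5 K)/0.01372 = -1170 W/m
(Negative Q' ⇒ heat flows inward; heat gain = 1170 W/m.)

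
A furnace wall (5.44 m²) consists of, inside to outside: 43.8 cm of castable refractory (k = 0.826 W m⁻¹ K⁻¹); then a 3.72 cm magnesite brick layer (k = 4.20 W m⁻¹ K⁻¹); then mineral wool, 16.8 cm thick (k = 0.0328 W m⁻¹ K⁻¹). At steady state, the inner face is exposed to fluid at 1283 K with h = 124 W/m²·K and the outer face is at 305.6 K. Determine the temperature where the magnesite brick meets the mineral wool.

Treat each layer as a resistance in series:
  R_conv,in = 1/(hA) = 1/(124·5.44) = 0.001482 K/W
  R_castable refractory = L/(kA) = 0.438/(0.826·5.44) = 0.09748 K/W
  R_magnesite brick = L/(kA) = 0.0372/(4.20·5.44) = 0.001628 K/W
  R_mineral wool = L/(kA) = 0.168/(0.0328·5.44) = 0.9415 K/W
ΣR = 0.001482 + 0.09748 + 0.001628 + 0.9415 = 1.042 K/W
Q = ΔT/ΣR = (1283 K − 305.6 K)/1.042 = 938.0 W
From the inner boundary to the magnesite brick/mineral wool interface, ΣR_partial = 0.1006 K/W.
T_interface = T_in − Q·ΣR_partial = 1283 K − (938.0)(0.1006) = 1189 K

T = 1189 K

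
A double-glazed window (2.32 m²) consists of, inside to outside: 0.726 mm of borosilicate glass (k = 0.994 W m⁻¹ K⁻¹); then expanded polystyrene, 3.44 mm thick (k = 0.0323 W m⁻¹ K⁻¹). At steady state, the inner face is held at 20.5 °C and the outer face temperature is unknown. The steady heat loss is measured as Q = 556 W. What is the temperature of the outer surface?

T_out = -5.20 °C

Sum the resistances:
  R_borosilicate glass = L/(kA) = 7.26×10^-4/(0.994·2.32) = 3.148×10^-4 K/W
  R_expanded polystyrene = L/(kA) = 0.00344/(0.0323·2.32) = 0.04591 K/W
ΣR = 0.04622 K/W
ΔT = Q·ΣR = 556 × 0.04622 = 25.70 K
Heat flows outward, so T_out = T_in − ΔT = 20.5 − 25.70 = -5.20 °C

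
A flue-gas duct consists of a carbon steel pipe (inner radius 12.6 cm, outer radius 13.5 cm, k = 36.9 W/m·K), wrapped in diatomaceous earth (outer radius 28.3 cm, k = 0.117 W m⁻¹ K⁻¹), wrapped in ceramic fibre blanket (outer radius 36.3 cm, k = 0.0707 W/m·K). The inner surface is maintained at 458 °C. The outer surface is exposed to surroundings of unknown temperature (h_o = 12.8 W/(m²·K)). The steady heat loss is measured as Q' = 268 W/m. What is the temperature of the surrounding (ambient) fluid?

Series resistances:
  R'_carbon steel = ln(0.135/0.126)/(2πk) = 0.06899/(2π·36.9) = 2.976×10^-4 m·K/W
  R'_diatomaceous earth = ln(0.283/0.135)/(2πk) = 0.7402/(2π·0.117) = 1.007 m·K/W
  R'_ceramic fibre blanket = ln(0.363/0.283)/(2πk) = 0.2490/(2π·0.0707) = 0.5604 m·K/W
  R'_conv,out = 1/(2πr h) = 1/(2π·0.363·12.8) = 0.03425 m·K/W
ΣR = 1.602 m·K/W
ΔT = Q'·ΣR = 268 × 1.602 = 429.3 K
Heat flows outward, so T_out = T_in − ΔT = 458 − 429.3 = 28.7 °C

T_out = 28.7 °C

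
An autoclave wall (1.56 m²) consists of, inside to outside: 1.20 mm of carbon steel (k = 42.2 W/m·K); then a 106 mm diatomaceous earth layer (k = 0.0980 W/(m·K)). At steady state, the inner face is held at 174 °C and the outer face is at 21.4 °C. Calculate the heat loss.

Q = 220 W

Series thermal resistances, inner to outer:
  R_carbon steel = L/(kA) = 0.00120/(42.2·1.56) = 1.823×10^-5 K/W
  R_diatomaceous earth = L/(kA) = 0.106/(0.0980·1.56) = 0.6934 K/W
ΣR = 1.823×10^-5 + 0.6934 = 0.6934 K/W
Q = ΔT/ΣR = (174 °C − 21.4 °C)/0.6934 = 220 W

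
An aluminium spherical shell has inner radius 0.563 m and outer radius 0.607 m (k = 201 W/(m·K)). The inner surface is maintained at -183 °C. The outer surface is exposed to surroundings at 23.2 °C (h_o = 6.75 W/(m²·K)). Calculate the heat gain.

Resistance network (inner→outer):
  R_aluminium = (1/0.563 − 1/0.607)/(4πk) = 0.1288/(4π·201) = 5.097×10^-5 K/W
  R_conv,out = 1/(4πr²h) = 1/(4π·0.607²·6.75) = 0.03200 K/W
ΣR = 5.097×10^-5 + 0.03200 = 0.03205 K/W
Q = ΔT/ΣR = (-183 °C − 23.2 °C)/0.03205 = -6430 W
(Negative Q ⇒ heat flows inward; heat gain = 6430 W.)

Q = 6430 W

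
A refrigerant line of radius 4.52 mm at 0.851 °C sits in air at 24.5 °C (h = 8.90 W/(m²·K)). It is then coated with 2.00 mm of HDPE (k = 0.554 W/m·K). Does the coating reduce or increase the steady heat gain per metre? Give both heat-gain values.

Critical radius for a cylinder: r_cr = k/h = 0.0622 m = 6.22 cm.
Outer radius after coating: r₂ = 0.00452 + 0.00200 = 0.00652 m.
Since r₁ < r_cr and r₂ ≤ r_cr, the coating moves toward the maximum at r_cr — heat gain rises.
Bare: R = 1/(2πr₁h) = 3.956 m·K/W; Q = 23.649/3.956 = 5.98 W/m.
Coated: R = R_cond + R_conv = 2.848 m·K/W; Q = 23.649/2.848 = 8.30 W/m.

increases: 5.98 → 8.30 W/m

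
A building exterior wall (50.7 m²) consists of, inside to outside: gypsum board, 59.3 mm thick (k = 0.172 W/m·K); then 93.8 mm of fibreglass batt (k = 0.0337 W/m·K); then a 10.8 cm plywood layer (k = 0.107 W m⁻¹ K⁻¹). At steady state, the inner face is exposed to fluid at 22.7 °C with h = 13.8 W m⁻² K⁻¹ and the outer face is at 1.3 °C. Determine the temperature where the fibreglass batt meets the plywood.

Resistance network (inner→outer):
  R_conv,in = 1/(hA) = 1/(13.8·50.7) = 0.001429 K/W
  R_gypsum board = L/(kA) = 0.0593/(0.172·50.7) = 0.006800 K/W
  R_fibreglass batt = L/(kA) = 0.0938/(0.0337·50.7) = 0.05490 K/W
  R_plywood = L/(kA) = 0.108/(0.107·50.7) = 0.01991 K/W
ΣR = 0.001429 + 0.006800 + 0.05490 + 0.01991 = 0.08304 K/W
Q = ΔT/ΣR = (22.7 °C − 1.3 °C)/0.08304 = 257.7 W
From the inner boundary to the fibreglass batt/plywood interface, ΣR_partial = 0.06313 K/W.
T_interface = T_in − Q·ΣR_partial = 22.7 °C − (257.7)(0.06313) = 6.43 °C

T = 6.43 °C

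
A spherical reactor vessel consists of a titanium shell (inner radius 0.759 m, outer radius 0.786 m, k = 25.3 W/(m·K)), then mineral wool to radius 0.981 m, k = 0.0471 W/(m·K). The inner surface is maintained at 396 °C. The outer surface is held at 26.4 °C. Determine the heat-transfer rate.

Series thermal resistances, inner to outer:
  R_titanium = (1/0.759 − 1/0.786)/(4πk) = 0.04526/(4π·25.3) = 1.424×10^-4 K/W
  R_mineral wool = (1/0.786 − 1/0.981)/(4πk) = 0.2529/(4π·0.0471) = 0.4273 K/W
ΣR = 1.424×10^-4 + 0.4273 = 0.4274 K/W
Q = ΔT/ΣR = (396 °C − 26.4 °C)/0.4274 = 865 W

Q = 865 W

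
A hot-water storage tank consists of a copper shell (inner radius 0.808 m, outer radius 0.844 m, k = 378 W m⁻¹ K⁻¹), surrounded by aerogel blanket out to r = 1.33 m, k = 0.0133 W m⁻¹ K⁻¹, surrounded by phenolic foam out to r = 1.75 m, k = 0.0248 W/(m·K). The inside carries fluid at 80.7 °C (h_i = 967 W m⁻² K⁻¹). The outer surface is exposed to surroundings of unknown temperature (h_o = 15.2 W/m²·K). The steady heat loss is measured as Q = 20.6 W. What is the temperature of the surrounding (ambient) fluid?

Sum the resistances:
  R_conv,in = 1/(4πr²h) = 1/(4π·0.808²·967) = 1.260×10^-4 K/W
  R_copper = (1/0.808 − 1/0.844)/(4πk) = 0.05279/(4π·378) = 1.111×10^-5 K/W
  R_aerogel blanket = (1/0.844 − 1/1.33)/(4πk) = 0.4330/(4π·0.0133) = 2.590 K/W
  R_phenolic foam = (1/1.33 − 1/1.75)/(4πk) = 0.1805/(4π·0.0248) = 0.5790 K/W
  R_conv,out = 1/(4πr²h) = 1/(4π·1.75²·15.2) = 0.001710 K/W
ΣR = 3.171 K/W
ΔT = Q·ΣR = 20.6 × 3.171 = 65.32 K
Heat flows outward, so T_out = T_in − ΔT = 80.7 − 65.32 = 15.4 °C

T_out = 15.4 °C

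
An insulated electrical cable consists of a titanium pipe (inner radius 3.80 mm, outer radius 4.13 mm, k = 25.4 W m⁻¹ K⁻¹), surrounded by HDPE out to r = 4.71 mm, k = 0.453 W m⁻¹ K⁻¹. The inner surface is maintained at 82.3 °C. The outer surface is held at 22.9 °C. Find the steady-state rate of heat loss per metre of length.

Series thermal resistances, inner to outer:
  R'_titanium = ln(0.00413/0.00380)/(2πk) = 0.08328/(2π·25.4) = 5.218×10^-4 m·K/W
  R'_HDPE = ln(0.00471/0.00413)/(2πk) = 0.1314/(2π·0.453) = 0.04617 m·K/W
ΣR = 5.218×10^-4 + 0.04617 = 0.04669 m·K/W
Q' = ΔT/ΣR = (82.3 °C − 22.9 °C)/0.04669 = 1270 W/m

Q' = 1270 W/m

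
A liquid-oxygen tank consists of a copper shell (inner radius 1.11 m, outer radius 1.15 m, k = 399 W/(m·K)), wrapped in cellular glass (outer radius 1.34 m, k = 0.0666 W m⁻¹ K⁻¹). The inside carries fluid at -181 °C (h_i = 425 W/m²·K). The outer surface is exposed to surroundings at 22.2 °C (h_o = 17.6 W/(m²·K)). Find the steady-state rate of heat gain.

Series thermal resistances, inner to outer:
  R_conv,in = 1/(4πr²h) = 1/(4π·1.11²·425) = 1.520×10^-4 K/W
  R_copper = (1/1.11 − 1/1.15)/(4πk) = 0.03134/(4π·399) = 6.250×10^-6 K/W
  R_cellular glass = (1/1.15 − 1/1.34)/(4πk) = 0.1233/(4π·0.0666) = 0.1473 K/W
  R_conv,out = 1/(4πr²h) = 1/(4π·1.34²·17.6) = 0.002518 K/W
ΣR = 1.520×10^-4 + 6.250×10^-6 + 0.1473 + 0.002518 = 0.1500 K/W
Q = ΔT/ΣR = (-181 °C − 22.2 °C)/0.1500 = -1350 W
(Negative Q ⇒ heat flows inward; heat gain = 1350 W.)

Q = 1350 W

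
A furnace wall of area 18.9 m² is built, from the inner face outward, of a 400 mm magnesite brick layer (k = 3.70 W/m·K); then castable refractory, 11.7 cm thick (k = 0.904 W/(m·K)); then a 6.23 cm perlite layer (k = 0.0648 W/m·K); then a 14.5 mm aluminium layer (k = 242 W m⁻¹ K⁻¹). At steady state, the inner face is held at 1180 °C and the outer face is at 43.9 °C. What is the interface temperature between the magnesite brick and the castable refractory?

Series thermal resistances, inner to outer:
  R_magnesite brick = L/(kA) = 0.400/(3.70·18.9) = 0.005720 K/W
  R_castable refractory = L/(kA) = 0.117/(0.904·18.9) = 0.006848 K/W
  R_perlite = L/(kA) = 0.0623/(0.0648·18.9) = 0.05087 K/W
  R_aluminium = L/(kA) = 0.0145/(242·18.9) = 3.170×10^-6 K/W
ΣR = 0.005720 + 0.006848 + 0.05087 + 3.170×10^-6 = 0.06344 K/W
Q = ΔT/ΣR = (1180 °C − 43.9 °C)/0.06344 = 17910 W
From the inner boundary to the magnesite brick/castable refractory interface, ΣR_partial = 0.005720 K/W.
T_interface = T_in − Q·ΣR_partial = 1180 °C − (17910)(0.005720) = 1078 °C

T = 1078 °C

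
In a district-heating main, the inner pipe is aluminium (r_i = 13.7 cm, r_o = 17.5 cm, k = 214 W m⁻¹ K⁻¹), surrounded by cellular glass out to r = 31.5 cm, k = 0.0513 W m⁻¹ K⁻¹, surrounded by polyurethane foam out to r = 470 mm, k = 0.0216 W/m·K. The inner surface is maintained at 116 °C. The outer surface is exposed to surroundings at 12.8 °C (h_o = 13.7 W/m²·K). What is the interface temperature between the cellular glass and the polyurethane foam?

Resistance network (inner→outer):
  R'_aluminium = ln(0.175/0.137)/(2πk) = 0.2448/(2π·214) = 1.821×10^-4 m·K/W
  R'_cellular glass = ln(0.315/0.175)/(2πk) = 0.5878/(2π·0.0513) = 1.824 m·K/W
  R'_polyurethane foam = ln(0.470/0.315)/(2πk) = 0.4002/(2π·0.0216) = 2.948 m·K/W
  R'_conv,out = 1/(2πr h) = 1/(2π·0.470·13.7) = 0.02472 m·K/W
ΣR = 1.821×10^-4 + 1.824 + 2.948 + 0.02472 = 4.797 m·K/W
Q' = ΔT/ΣR = (116 °C − 12.8 °C)/4.797 = 21.51 W/m
From the inner boundary to the cellular glass/polyurethane foam interface, ΣR_partial = 1.824 m·K/W.
T_interface = T_in − Q'·ΣR_partial = 116 °C − (21.51)(1.824) = 76.8 °C

T = 76.8 °C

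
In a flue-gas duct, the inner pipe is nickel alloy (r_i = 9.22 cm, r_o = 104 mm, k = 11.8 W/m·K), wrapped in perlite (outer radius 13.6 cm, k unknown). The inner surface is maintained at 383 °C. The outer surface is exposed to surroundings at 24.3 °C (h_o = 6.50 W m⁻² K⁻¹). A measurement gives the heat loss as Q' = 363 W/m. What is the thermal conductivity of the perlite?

k = 0.0529 W/m·K

ΣR = ΔT/Q' = |383 − 24.3|/363 = 0.9882 m·K/W
Known resistances:
  R'_nickel alloy = ln(0.104/0.0922)/(2πk) = 0.1204/(2π·11.8) = 0.001624 m·K/W
  R'_conv,out = 1/(2πr h) = 1/(2π·0.136·6.50) = 0.1800 m·K/W
R_perlite = ΣR − ΣR_known = 0.9882 − 0.1816 = 0.8066 m·K/W
ln(r₂/r₁)/(2πk) = 0.8066 ⇒ k = 0.2683/(2π·0.8066) = 0.0529 W/m·K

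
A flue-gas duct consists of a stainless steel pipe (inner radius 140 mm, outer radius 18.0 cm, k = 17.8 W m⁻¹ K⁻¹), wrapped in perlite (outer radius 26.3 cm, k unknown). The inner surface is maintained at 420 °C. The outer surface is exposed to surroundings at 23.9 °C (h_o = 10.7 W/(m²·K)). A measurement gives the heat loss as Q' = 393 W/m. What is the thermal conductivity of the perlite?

k = 0.0636 W/m·K

ΣR = ΔT/Q' = |420 − 23.9|/393 = 1.008 m·K/W
Known resistances:
  R'_stainless steel = ln(0.180/0.140)/(2πk) = 0.2513/(2π·17.8) = 0.002247 m·K/W
  R'_conv,out = 1/(2πr h) = 1/(2π·0.263·10.7) = 0.05656 m·K/W
R_perlite = ΣR − ΣR_known = 1.008 − 0.05881 = 0.9492 m·K/W
ln(r₂/r₁)/(2πk) = 0.9492 ⇒ k = 0.3792/(2π·0.9492) = 0.0636 W/m·K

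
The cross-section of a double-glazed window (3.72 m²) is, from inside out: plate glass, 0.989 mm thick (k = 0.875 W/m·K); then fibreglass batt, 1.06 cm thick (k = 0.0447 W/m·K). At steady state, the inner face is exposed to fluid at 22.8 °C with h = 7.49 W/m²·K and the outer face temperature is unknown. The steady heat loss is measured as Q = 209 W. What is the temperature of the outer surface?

T_out = 1.91 °C

Series resistances:
  R_conv,in = 1/(hA) = 1/(7.49·3.72) = 0.03589 K/W
  R_plate glass = L/(kA) = 9.89×10^-4/(0.875·3.72) = 3.038×10^-4 K/W
  R_fibreglass batt = L/(kA) = 0.0106/(0.0447·3.72) = 0.06375 K/W
ΣR = 0.09994 K/W
ΔT = Q·ΣR = 209 × 0.09994 = 20.89 K
Heat flows outward, so T_out = T_in − ΔT = 22.8 − 20.89 = 1.91 °C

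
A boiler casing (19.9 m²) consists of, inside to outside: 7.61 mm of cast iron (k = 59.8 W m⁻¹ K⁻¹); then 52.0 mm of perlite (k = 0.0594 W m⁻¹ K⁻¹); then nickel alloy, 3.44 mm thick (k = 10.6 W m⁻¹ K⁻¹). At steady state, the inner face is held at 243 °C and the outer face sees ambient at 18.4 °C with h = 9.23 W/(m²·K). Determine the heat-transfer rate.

Treat each layer as a resistance in series:
  R_cast iron = L/(kA) = 0.00761/(59.8·19.9) = 6.395×10^-6 K/W
  R_perlite = L/(kA) = 0.0520/(0.0594·19.9) = 0.04399 K/W
  R_nickel alloy = L/(kA) = 0.00344/(10.6·19.9) = 1.631×10^-5 K/W
  R_conv,out = 1/(hA) = 1/(9.23·19.9) = 0.005444 K/W
ΣR = 6.395×10^-6 + 0.04399 + 1.631×10^-5 + 0.005444 = 0.04946 K/W
Q = ΔT/ΣR = (243 °C − 18.4 °C)/0.04946 = 4540 W

Q = 4540 W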